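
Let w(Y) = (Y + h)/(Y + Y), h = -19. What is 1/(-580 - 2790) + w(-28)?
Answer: 79167/94360 ≈ 0.83899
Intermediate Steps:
w(Y) = (-19 + Y)/(2*Y) (w(Y) = (Y - 19)/(Y + Y) = (-19 + Y)/((2*Y)) = (-19 + Y)*(1/(2*Y)) = (-19 + Y)/(2*Y))
1/(-580 - 2790) + w(-28) = 1/(-580 - 2790) + (1/2)*(-19 - 28)/(-28) = 1/(-3370) + (1/2)*(-1/28)*(-47) = -1/3370 + 47/56 = 79167/94360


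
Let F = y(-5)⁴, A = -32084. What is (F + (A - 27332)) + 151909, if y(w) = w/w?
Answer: 92494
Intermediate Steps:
y(w) = 1
F = 1 (F = 1⁴ = 1)
(F + (A - 27332)) + 151909 = (1 + (-32084 - 27332)) + 151909 = (1 - 59416) + 151909 = -59415 + 151909 = 92494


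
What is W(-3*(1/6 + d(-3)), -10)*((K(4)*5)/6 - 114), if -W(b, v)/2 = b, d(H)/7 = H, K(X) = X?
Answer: 41500/3 ≈ 13833.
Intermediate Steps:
d(H) = 7*H
W(b, v) = -2*b
W(-3*(1/6 + d(-3)), -10)*((K(4)*5)/6 - 114) = (-(-6)*(1/6 + 7*(-3)))*((4*5)/6 - 114) = (-(-6)*(1/6 - 21))*(20*(1/6) - 114) = (-(-6)*(-125)/6)*(10/3 - 114) = -2*125/2*(-332/3) = -125*(-332/3) = 41500/3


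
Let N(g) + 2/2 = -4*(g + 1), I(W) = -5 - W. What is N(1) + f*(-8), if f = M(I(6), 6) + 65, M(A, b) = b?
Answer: -577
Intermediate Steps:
f = 71 (f = 6 + 65 = 71)
N(g) = -5 - 4*g (N(g) = -1 - 4*(g + 1) = -1 - 4*(1 + g) = -1 + (-4 - 4*g) = -5 - 4*g)
N(1) + f*(-8) = (-5 - 4*1) + 71*(-8) = (-5 - 4) - 568 = -9 - 568 = -577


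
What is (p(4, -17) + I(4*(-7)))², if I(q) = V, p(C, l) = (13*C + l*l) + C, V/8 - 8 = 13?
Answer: 263169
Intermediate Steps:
V = 168 (V = 64 + 8*13 = 64 + 104 = 168)
p(C, l) = l² + 14*C (p(C, l) = (13*C + l²) + C = (l² + 13*C) + C = l² + 14*C)
I(q) = 168
(p(4, -17) + I(4*(-7)))² = (((-17)² + 14*4) + 168)² = ((289 + 56) + 168)² = (345 + 168)² = 513² = 263169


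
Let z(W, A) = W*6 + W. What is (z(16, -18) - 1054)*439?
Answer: -413538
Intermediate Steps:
z(W, A) = 7*W (z(W, A) = 6*W + W = 7*W)
(z(16, -18) - 1054)*439 = (7*16 - 1054)*439 = (112 - 1054)*439 = -942*439 = -413538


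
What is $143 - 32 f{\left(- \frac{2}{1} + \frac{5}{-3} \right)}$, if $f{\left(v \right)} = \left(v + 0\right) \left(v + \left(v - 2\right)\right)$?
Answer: $- \frac{8569}{9} \approx -952.11$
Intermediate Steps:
$f{\left(v \right)} = v \left(-2 + 2 v\right)$ ($f{\left(v \right)} = v \left(v + \left(v - 2\right)\right) = v \left(v + \left(-2 + v\right)\right) = v \left(-2 + 2 v\right)$)
$143 - 32 f{\left(- \frac{2}{1} + \frac{5}{-3} \right)} = 143 - 32 \cdot 2 \left(- \frac{2}{1} + \frac{5}{-3}\right) \left(-1 + \left(- \frac{2}{1} + \frac{5}{-3}\right)\right) = 143 - 32 \cdot 2 \left(\left(-2\right) 1 + 5 \left(- \frac{1}{3}\right)\right) \left(-1 + \left(\left(-2\right) 1 + 5 \left(- \frac{1}{3}\right)\right)\right) = 143 - 32 \cdot 2 \left(-2 - \frac{5}{3}\right) \left(-1 - \frac{11}{3}\right) = 143 - 32 \cdot 2 \left(- \frac{11}{3}\right) \left(-1 - \frac{11}{3}\right) = 143 - 32 \cdot 2 \left(- \frac{11}{3}\right) \left(- \frac{14}{3}\right) = 143 - \frac{9856}{9} = - \frac{8569}{9}$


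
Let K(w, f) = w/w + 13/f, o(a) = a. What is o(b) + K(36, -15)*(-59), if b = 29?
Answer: 317/15 ≈ 21.133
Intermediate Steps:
K(w, f) = 1 + 13/f
o(b) + K(36, -15)*(-59) = 29 + ((13 - 15)/(-15))*(-59) = 29 - 1/15*(-2)*(-59) = 29 + (2/15)*(-59) = 29 - 118/15 = 317/15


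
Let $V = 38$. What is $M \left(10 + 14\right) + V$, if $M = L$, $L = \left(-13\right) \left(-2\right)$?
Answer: $662$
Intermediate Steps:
$L = 26$
$M = 26$
$M \left(10 + 14\right) + V = 26 \left(10 + 14\right) + 38 = 26 \cdot 24 + 38 = 624 + 38 = 662$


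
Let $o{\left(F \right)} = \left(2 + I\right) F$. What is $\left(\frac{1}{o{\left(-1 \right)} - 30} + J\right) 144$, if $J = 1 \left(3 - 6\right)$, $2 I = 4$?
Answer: $- \frac{7416}{17} \approx -436.24$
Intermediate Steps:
$I = 2$ ($I = \frac{1}{2} \cdot 4 = 2$)
$o{\left(F \right)} = 4 F$ ($o{\left(F \right)} = \left(2 + 2\right) F = 4 F$)
$J = -3$ ($J = 1 \left(-3\right) = -3$)
$\left(\frac{1}{o{\left(-1 \right)} - 30} + J\right) 144 = \left(\frac{1}{4 \left(-1\right) - 30} - 3\right) 144 = \left(\frac{1}{-4 - 30} - 3\right) 144 = \left(\frac{1}{-34} - 3\right) 144 = \left(- \frac{1}{34} - 3\right) 144 = \left(- \frac{103}{34}\right) 144 = - \frac{7416}{17}$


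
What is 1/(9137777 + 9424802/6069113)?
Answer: 6069113/55458210606603 ≈ 1.0944e-7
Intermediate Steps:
1/(9137777 + 9424802/6069113) = 1/(55458210606603/6069113) = 6069113/55458210606603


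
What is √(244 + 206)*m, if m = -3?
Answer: -45*√2 ≈ -63.640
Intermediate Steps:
√(244 + 206)*m = √(244 + 206)*(-3) = √450*(-3) = (15*√2)*(-3) = -45*√2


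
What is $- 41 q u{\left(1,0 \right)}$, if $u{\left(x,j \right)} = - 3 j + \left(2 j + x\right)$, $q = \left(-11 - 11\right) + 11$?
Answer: $451$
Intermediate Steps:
$q = -11$ ($q = -22 + 11 = -11$)
$u{\left(x,j \right)} = x - j$ ($u{\left(x,j \right)} = - 3 j + \left(x + 2 j\right) = x - j$)
$- 41 q u{\left(1,0 \right)} = \left(-41\right) \left(-11\right) \left(1 - 0\right) = 451 \left(1 + 0\right) = 451 \cdot 1 = 451$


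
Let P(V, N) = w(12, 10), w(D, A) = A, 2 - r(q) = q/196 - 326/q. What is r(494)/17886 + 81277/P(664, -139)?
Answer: 1599488934941/196794780 ≈ 8127.7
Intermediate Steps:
r(q) = 2 + 326/q - q/196 (r(q) = 2 - (q/196 - 326/q) = 2 - (-326/q + q/196) = 2 + (326/q - q/196) = 2 + 326/q - q/196)
P(V, N) = 10
r(494)/17886 + 81277/P(664, -139) = (2 + 326/494 - 1/196*494)/17886 + 81277/10 = (2 + 326*(1/494) - 247/98)*(1/17886) + 81277*(⅒) = (2 + 163/247 - 247/98)*(1/17886) + 81277/10 = (3377/24206)*(1/17886) + 81277/10 = 307/39358956 + 81277/10 = 1599488934941/196794780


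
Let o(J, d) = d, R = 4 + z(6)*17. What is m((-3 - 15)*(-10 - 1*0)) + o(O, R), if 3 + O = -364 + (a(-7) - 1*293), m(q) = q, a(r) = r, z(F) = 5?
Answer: 269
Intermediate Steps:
O = -667 (O = -3 + (-364 + (-7 - 1*293)) = -3 + (-364 + (-7 - 293)) = -3 + (-364 - 300) = -3 - 664 = -667)
R = 89 (R = 4 + 5*17 = 4 + 85 = 89)
m((-3 - 15)*(-10 - 1*0)) + o(O, R) = (-3 - 15)*(-10 - 1*0) + 89 = -18*(-10 + 0) + 89 = -18*(-10) + 89 = 180 + 89 = 269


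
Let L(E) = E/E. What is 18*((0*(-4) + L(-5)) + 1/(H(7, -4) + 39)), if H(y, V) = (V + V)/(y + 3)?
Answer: 3528/191 ≈ 18.471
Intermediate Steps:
H(y, V) = 2*V/(3 + y) (H(y, V) = (2*V)/(3 + y) = 2*V/(3 + y))
L(E) = 1
18*((0*(-4) + L(-5)) + 1/(H(7, -4) + 39)) = 18*((0*(-4) + 1) + 1/(2*(-4)/(3 + 7) + 39)) = 18*((0 + 1) + 1/(2*(-4)/10 + 39)) = 18*(1 + 1/(2*(-4)*(⅒) + 39)) = 18*(1 + 1/(-⅘ + 39)) = 18*(1 + 1/(191/5)) = 18*(1 + 5/191) = 18*(196/191) = 3528/191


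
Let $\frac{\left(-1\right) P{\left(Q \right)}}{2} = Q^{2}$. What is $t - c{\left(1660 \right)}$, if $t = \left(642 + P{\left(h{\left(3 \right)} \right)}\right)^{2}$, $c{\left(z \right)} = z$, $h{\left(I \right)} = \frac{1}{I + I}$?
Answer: $\frac{132980185}{324} \approx 4.1043 \cdot 10^{5}$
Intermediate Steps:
$h{\left(I \right)} = \frac{1}{2 I}$
$P{\left(Q \right)} = - 2 Q^{2}$
$t = \frac{133518025}{324}$ ($t = \left(642 - 2 \left(\frac{1}{2 \cdot 3}\right)^{2}\right)^{2} = \left(642 - 2 \left(\frac{1}{2} \cdot \frac{1}{3}\right)^{2}\right)^{2} = \left(642 - \frac{2}{36}\right)^{2} = \left(642 - \frac{1}{18}\right)^{2} = \left(\frac{11555}{18}\right)^{2} = \frac{133518025}{324} \approx 4.1209 \cdot 10^{5}$)
$t - c{\left(1660 \right)} = \frac{133518025}{324} - 1660 = \frac{132980185}{324}$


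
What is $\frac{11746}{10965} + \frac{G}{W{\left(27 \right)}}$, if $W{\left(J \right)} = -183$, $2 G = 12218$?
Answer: $- \frac{7203963}{222955} \approx -32.311$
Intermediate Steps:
$G = 6109$ ($G = \frac{1}{2} \cdot 12218 = 6109$)
$\frac{11746}{10965} + \frac{G}{W{\left(27 \right)}} = \frac{11746}{10965} + \frac{6109}{-183} = 11746 \cdot \frac{1}{10965} + 6109 \left(- \frac{1}{183}\right) = \frac{11746}{10965} - \frac{6109}{183} = - \frac{7203963}{222955}$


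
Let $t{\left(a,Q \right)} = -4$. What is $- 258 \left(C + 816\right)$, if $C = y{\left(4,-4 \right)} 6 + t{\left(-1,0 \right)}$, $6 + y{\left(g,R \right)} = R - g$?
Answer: $-187824$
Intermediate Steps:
$y{\left(g,R \right)} = -6 + R - g$ ($y{\left(g,R \right)} = -6 + \left(R - g\right) = -6 + R - g$)
$C = -88$ ($C = \left(-6 - 4 - 4\right) 6 - 4 = \left(-14\right) 6 - 4 = -84 - 4 = -88$)
$- 258 \left(C + 816\right) = - 258 \left(-88 + 816\right) = \left(-258\right) 728 = -187824$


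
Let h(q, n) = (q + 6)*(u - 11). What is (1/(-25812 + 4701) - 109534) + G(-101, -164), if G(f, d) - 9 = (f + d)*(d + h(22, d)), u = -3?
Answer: 798312464/21111 ≈ 37815.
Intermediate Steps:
h(q, n) = -84 - 14*q (h(q, n) = (q + 6)*(-3 - 11) = (6 + q)*(-14) = -84 - 14*q)
G(f, d) = 9 + (-392 + d)*(d + f) (G(f, d) = 9 + (f + d)*(d + (-84 - 14*22)) = 9 + (d + f)*(d + (-84 - 308)) = 9 + (d + f)*(d - 392) = 9 + (d + f)*(-392 + d) = 9 + (-392 + d)*(d + f))
(1/(-25812 + 4701) - 109534) + G(-101, -164) = (1/(-25812 + 4701) - 109534) + (9 + (-164)² - 392*(-164) - 392*(-101) - 164*(-101)) = (1/(-21111) - 109534) + (9 + 26896 + 64288 + 39592 + 16564) = (-1/21111 - 109534) + 147349 = -2312372275/21111 + 147349 = 798312464/21111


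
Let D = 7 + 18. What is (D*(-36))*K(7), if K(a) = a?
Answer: -6300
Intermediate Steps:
D = 25
(D*(-36))*K(7) = (25*(-36))*7 = -900*7 = -6300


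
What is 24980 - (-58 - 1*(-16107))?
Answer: 8931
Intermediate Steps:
24980 - (-58 - 1*(-16107)) = 24980 - (-58 + 16107) = 24980 - 1*16049 = 24980 - 16049 = 8931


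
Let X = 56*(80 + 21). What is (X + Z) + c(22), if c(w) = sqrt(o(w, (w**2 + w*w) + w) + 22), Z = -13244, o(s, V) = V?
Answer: -7588 + 2*sqrt(253) ≈ -7556.2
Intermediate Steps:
X = 5656 (X = 56*101 = 5656)
c(w) = sqrt(22 + w + 2*w**2) (c(w) = sqrt(((w**2 + w*w) + w) + 22) = sqrt(((w**2 + w**2) + w) + 22) = sqrt((2*w**2 + w) + 22) = sqrt((w + 2*w**2) + 22) = sqrt(22 + w + 2*w**2))
(X + Z) + c(22) = (5656 - 13244) + sqrt(22 + 22*(1 + 2*22)) = -7588 + sqrt(22 + 22*(1 + 44)) = -7588 + sqrt(22 + 22*45) = -7588 + sqrt(22 + 990) = -7588 + sqrt(1012) = -7588 + 2*sqrt(253)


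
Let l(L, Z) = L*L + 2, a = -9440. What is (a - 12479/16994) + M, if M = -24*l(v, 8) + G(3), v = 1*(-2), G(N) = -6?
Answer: -162984939/16994 ≈ -9590.7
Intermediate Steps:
v = -2
l(L, Z) = 2 + L² (l(L, Z) = L² + 2 = 2 + L²)
M = -150 (M = -24*(2 + (-2)²) - 6 = -24*(2 + 4) - 6 = -24*6 - 6 = -144 - 6 = -150)
(a - 12479/16994) + M = (-9440 - 12479/16994) - 150 = -160435839/16994 - 150 = -162984939/16994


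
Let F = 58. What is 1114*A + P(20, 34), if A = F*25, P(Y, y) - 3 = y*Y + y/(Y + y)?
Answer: 43631558/27 ≈ 1.6160e+6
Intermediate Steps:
P(Y, y) = 3 + Y*y + y/(Y + y) (P(Y, y) = 3 + (y*Y + y/(Y + y)) = 3 + (Y*y + y/(Y + y)) = 3 + Y*y + y/(Y + y))
A = 1450 (A = 58*25 = 1450)
1114*A + P(20, 34) = 1114*1450 + (3*20 + 4*34 + 20*34² + 34*20²)/(20 + 34) = 1615300 + (60 + 136 + 20*1156 + 34*400)/54 = 1615300 + (60 + 136 + 23120 + 13600)/54 = 1615300 + (1/54)*36916 = 1615300 + 18458/27 = 43631558/27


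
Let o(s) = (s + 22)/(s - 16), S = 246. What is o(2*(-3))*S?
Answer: -1968/11 ≈ -178.91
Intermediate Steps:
o(s) = (22 + s)/(-16 + s)
o(2*(-3))*S = ((22 + 2*(-3))/(-16 + 2*(-3)))*246 = ((22 - 6)/(-16 - 6))*246 = (16/(-22))*246 = -1/22*16*246 = -8/11*246 = -1968/11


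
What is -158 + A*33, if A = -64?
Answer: -2270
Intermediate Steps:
-158 + A*33 = -158 - 64*33 = -158 - 2112 = -2270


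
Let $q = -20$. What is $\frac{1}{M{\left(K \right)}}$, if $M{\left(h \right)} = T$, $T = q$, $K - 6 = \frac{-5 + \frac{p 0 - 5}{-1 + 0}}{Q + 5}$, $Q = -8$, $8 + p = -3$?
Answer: $- \frac{1}{20} \approx -0.05$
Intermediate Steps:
$p = -11$ ($p = -8 - 3 = -11$)
$K = 6$ ($K = 6 + \frac{-5 + \frac{\left(-11\right) 0 - 5}{-1 + 0}}{-8 + 5} = 6 + \frac{-5 + \frac{0 - 5}{-1}}{-3} = 6 + \left(-5 - -5\right) \left(- \frac{1}{3}\right) = 6 + \left(-5 + 5\right) \left(- \frac{1}{3}\right) = 6 + 0 \left(- \frac{1}{3}\right) = 6 + 0 = 6$)
$T = -20$
$M{\left(h \right)} = -20$
$\frac{1}{M{\left(K \right)}} = \frac{1}{-20} = - \frac{1}{20}$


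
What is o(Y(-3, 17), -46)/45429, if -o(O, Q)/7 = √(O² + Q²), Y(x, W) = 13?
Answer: -7*√2285/45429 ≈ -0.0073656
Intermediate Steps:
o(O, Q) = -7*√(O² + Q²)
o(Y(-3, 17), -46)/45429 = -7*√(13² + (-46)²)/45429 = -7*√(169 + 2116)*(1/45429) = -7*√2285*(1/45429) = -7*√2285/45429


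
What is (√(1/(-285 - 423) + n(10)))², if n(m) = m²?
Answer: 70799/708 ≈ 99.999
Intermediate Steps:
(√(1/(-285 - 423) + n(10)))² = (√(1/(-285 - 423) + 10²))² = (√(1/(-708) + 100))² = (√(-1/708 + 100))² = (√(70799/708))² = (√12531423/354)² = 70799/708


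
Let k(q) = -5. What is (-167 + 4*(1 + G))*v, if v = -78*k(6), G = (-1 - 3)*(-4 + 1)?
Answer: -44850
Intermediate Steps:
G = 12 (G = -4*(-3) = 12)
v = 390 (v = -78*(-5) = 390)
(-167 + 4*(1 + G))*v = (-167 + 4*(1 + 12))*390 = (-167 + 4*13)*390 = (-167 + 52)*390 = -115*390 = -44850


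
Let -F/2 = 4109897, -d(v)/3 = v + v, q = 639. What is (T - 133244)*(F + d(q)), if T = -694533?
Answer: 6807330114956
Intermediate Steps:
d(v) = -6*v (d(v) = -3*(v + v) = -6*v)
F = -8219794 (F = -2*4109897 = -8219794)
(T - 133244)*(F + d(q)) = (-694533 - 133244)*(-8219794 - 6*639) = -827777*(-8219794 - 3834) = -827777*(-8223628) = 6807330114956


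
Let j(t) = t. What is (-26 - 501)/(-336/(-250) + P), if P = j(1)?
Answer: -65875/293 ≈ -224.83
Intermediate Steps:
P = 1
(-26 - 501)/(-336/(-250) + P) = (-26 - 501)/(-336/(-250) + 1) = -527/(-336*(-1/250) + 1) = -527/(168/125 + 1) = -527/293/125 = -527*125/293 = -65875/293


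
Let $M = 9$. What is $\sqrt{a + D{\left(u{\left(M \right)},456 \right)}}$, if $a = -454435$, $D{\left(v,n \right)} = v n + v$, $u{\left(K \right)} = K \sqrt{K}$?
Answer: $4 i \sqrt{27631} \approx 664.9 i$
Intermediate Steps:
$u{\left(K \right)} = K^{\frac{3}{2}}$
$D{\left(v,n \right)} = v + n v$ ($D{\left(v,n \right)} = n v + v = v + n v$)
$\sqrt{a + D{\left(u{\left(M \right)},456 \right)}} = \sqrt{-454435 + 9^{\frac{3}{2}} \left(1 + 456\right)} = \sqrt{-454435 + 27 \cdot 457} = \sqrt{-454435 + 12339} = \sqrt{-442096} = 4 i \sqrt{27631}$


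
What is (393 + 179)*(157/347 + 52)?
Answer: 10410972/347 ≈ 30003.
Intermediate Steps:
(393 + 179)*(157/347 + 52) = 572*(157*(1/347) + 52) = 572*(157/347 + 52) = 572*(18201/347) = 10410972/347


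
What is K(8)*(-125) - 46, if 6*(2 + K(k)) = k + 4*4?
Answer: -296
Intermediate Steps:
K(k) = ⅔ + k/6 (K(k) = -2 + (k + 4*4)/6 = -2 + (k + 16)/6 = -2 + (16 + k)/6 = -2 + (8/3 + k/6) = ⅔ + k/6)
K(8)*(-125) - 46 = (⅔ + (⅙)*8)*(-125) - 46 = (⅔ + 4/3)*(-125) - 46 = 2*(-125) - 46 = -250 - 46 = -296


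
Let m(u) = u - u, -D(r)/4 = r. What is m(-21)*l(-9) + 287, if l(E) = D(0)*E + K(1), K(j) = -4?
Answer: 287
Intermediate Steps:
D(r) = -4*r
m(u) = 0
l(E) = -4 (l(E) = (-4*0)*E - 4 = 0*E - 4 = 0 - 4 = -4)
m(-21)*l(-9) + 287 = 0*(-4) + 287 = 0 + 287 = 287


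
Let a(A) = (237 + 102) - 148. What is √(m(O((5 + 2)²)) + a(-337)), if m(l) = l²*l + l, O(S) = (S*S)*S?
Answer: √1628413598028289 ≈ 4.0354e+7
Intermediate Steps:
O(S) = S³ (O(S) = S²*S = S³)
m(l) = l + l³ (m(l) = l³ + l = l + l³)
a(A) = 191 (a(A) = 339 - 148 = 191)
√(m(O((5 + 2)²)) + a(-337)) = √((((5 + 2)²)³ + (((5 + 2)²)³)³) + 191) = √(((7²)³ + ((7²)³)³) + 191) = √((49³ + (49³)³) + 191) = √((117649 + 117649³) + 191) = √((117649 + 1628413597910449) + 191) = √(1628413598028098 + 191) = √1628413598028289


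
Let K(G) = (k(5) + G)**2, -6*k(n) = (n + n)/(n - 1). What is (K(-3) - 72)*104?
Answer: -112931/18 ≈ -6273.9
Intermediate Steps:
k(n) = -n/(3*(-1 + n)) (k(n) = -(n + n)/(6*(n - 1)) = -2*n/(6*(-1 + n)) = -n/(3*(-1 + n)))
K(G) = (-5/12 + G)**2 (K(G) = (-1*5/(-3 + 3*5) + G)**2 = (-1*5/(-3 + 15) + G)**2 = (-1*5/12 + G)**2 = (-1*5*1/12 + G)**2 = (-5/12 + G)**2)
(K(-3) - 72)*104 = ((-5 + 12*(-3))**2/144 - 72)*104 = ((-5 - 36)**2/144 - 72)*104 = ((1/144)*(-41)**2 - 72)*104 = ((1/144)*1681 - 72)*104 = (1681/144 - 72)*104 = -8687/144*104 = -112931/18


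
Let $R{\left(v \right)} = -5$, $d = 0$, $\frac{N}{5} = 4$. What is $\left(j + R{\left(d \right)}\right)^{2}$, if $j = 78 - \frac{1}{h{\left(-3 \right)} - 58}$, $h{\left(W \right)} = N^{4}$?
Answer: $\frac{136323488335225}{25581443364} \approx 5329.0$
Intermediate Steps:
$N = 20$ ($N = 5 \cdot 4 = 20$)
$h{\left(W \right)} = 160000$ ($h{\left(W \right)} = 20^{4} = 160000$)
$j = \frac{12475475}{159942}$ ($j = 78 - \frac{1}{160000 - 58} = 78 - \frac{1}{159942} = \frac{12475475}{159942} \approx 78.0$)
$\left(j + R{\left(d \right)}\right)^{2} = \left(\frac{12475475}{159942} - 5\right)^{2} = \left(\frac{11675765}{159942}\right)^{2} = \frac{136323488335225}{25581443364}$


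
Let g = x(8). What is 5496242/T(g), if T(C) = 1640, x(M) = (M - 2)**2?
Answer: 2748121/820 ≈ 3351.4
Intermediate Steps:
x(M) = (-2 + M)**2
g = 36 (g = (-2 + 8)**2 = 6**2 = 36)
5496242/T(g) = 5496242/1640 = 5496242*(1/1640) = 2748121/820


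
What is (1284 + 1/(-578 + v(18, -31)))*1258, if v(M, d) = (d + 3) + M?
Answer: 474889339/294 ≈ 1.6153e+6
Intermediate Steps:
v(M, d) = 3 + M + d (v(M, d) = (3 + d) + M = 3 + M + d)
(1284 + 1/(-578 + v(18, -31)))*1258 = (1284 + 1/(-578 + (3 + 18 - 31)))*1258 = (1284 + 1/(-578 - 10))*1258 = (1284 + 1/(-588))*1258 = (1284 - 1/588)*1258 = (754991/588)*1258 = 474889339/294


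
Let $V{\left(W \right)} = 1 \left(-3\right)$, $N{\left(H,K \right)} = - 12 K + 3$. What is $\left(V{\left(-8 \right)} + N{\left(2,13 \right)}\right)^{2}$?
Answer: $24336$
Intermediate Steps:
$N{\left(H,K \right)} = 3 - 12 K$
$V{\left(W \right)} = -3$
$\left(V{\left(-8 \right)} + N{\left(2,13 \right)}\right)^{2} = \left(-3 + \left(3 - 156\right)\right)^{2} = \left(-3 - 153\right)^{2} = \left(-156\right)^{2} = 24336$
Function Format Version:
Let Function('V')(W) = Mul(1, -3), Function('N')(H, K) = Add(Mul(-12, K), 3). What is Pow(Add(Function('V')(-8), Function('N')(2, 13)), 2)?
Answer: 24336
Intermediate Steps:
Function('N')(H, K) = Add(3, Mul(-12, K))
Function('V')(W) = -3
Pow(Add(Function('V')(-8), Function('N')(2, 13)), 2) = Pow(Add(-3, Add(3, Mul(-12, 13))), 2) = Pow(Add(-3, Add(3, -156)), 2) = Pow(Add(-3, -153), 2) = Pow(-156, 2) = 24336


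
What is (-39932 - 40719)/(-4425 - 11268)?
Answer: 80651/15693 ≈ 5.1393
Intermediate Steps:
(-39932 - 40719)/(-4425 - 11268) = -80651/(-15693) = -80651*(-1/15693) = 80651/15693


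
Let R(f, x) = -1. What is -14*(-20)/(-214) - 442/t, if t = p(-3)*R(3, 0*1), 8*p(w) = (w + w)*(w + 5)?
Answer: -95008/321 ≈ -295.98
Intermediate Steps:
p(w) = w*(5 + w)/4 (p(w) = ((w + w)*(w + 5))/8 = ((2*w)*(5 + w))/8 = (2*w*(5 + w))/8 = w*(5 + w)/4)
t = 3/2 (t = ((1/4)*(-3)*(5 - 3))*(-1) = ((1/4)*(-3)*2)*(-1) = -3/2*(-1) = 3/2 ≈ 1.5000)
-14*(-20)/(-214) - 442/t = -14*(-20)/(-214) - 442/3/2 = 280*(-1/214) - 442*2/3 = -140/107 - 884/3 = -95008/321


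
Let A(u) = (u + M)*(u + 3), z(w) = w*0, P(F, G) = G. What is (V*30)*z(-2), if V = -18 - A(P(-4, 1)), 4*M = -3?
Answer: 0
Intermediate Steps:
M = -3/4 (M = (1/4)*(-3) = -3/4 ≈ -0.75000)
z(w) = 0
A(u) = (3 + u)*(-3/4 + u) (A(u) = (u - 3/4)*(u + 3) = (-3/4 + u)*(3 + u) = (3 + u)*(-3/4 + u))
V = -19 (V = -18 - (-9/4 + 1**2 + (9/4)*1) = -18 - (-9/4 + 1 + 9/4) = -18 - 1*1 = -18 - 1 = -19)
(V*30)*z(-2) = -19*30*0 = -570*0 = 0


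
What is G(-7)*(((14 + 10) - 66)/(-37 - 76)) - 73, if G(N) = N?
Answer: -8543/113 ≈ -75.602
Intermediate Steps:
G(-7)*(((14 + 10) - 66)/(-37 - 76)) - 73 = -7*((14 + 10) - 66)/(-37 - 76) - 73 = -7*(24 - 66)/(-113) - 73 = -(-294)*(-1)/113 - 73 = -7*42/113 - 73 = -294/113 - 73 = -8543/113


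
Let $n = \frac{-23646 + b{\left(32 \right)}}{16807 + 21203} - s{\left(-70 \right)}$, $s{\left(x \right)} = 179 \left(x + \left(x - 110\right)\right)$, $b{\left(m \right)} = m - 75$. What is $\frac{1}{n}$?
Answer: $\frac{38010}{1700923811} \approx 2.2347 \cdot 10^{-5}$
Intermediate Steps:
$b{\left(m \right)} = -75 + m$
$s{\left(x \right)} = -19690 + 358 x$ ($s{\left(x \right)} = 179 \left(x + \left(-110 + x\right)\right) = 179 \left(-110 + 2 x\right) = -19690 + 358 x$)
$n = \frac{1700923811}{38010}$ ($n = \frac{-23646 + \left(-75 + 32\right)}{16807 + 21203} - \left(-19690 + 358 \left(-70\right)\right) = \frac{-23646 - 43}{38010} - \left(-19690 - 25060\right) = \left(-23689\right) \frac{1}{38010} - -44750 = - \frac{23689}{38010} + 44750 = \frac{1700923811}{38010} \approx 44749.0$)
$\frac{1}{n} = \frac{1}{\frac{1700923811}{38010}} = \frac{38010}{1700923811}$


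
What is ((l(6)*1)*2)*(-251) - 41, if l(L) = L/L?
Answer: -543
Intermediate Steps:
l(L) = 1
((l(6)*1)*2)*(-251) - 41 = ((1*1)*2)*(-251) - 41 = (1*2)*(-251) - 41 = 2*(-251) - 41 = -502 - 41 = -543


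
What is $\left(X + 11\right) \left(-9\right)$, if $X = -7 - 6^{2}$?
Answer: $288$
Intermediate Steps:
$X = -43$ ($X = -7 - 36 = -43$)
$\left(X + 11\right) \left(-9\right) = \left(-43 + 11\right) \left(-9\right) = \left(-32\right) \left(-9\right) = 288$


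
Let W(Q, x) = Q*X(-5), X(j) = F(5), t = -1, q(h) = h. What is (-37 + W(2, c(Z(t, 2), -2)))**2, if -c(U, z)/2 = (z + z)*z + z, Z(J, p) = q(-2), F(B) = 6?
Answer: 625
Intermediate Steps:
Z(J, p) = -2
X(j) = 6
c(U, z) = -4*z**2 - 2*z (c(U, z) = -2*((z + z)*z + z) = -2*((2*z)*z + z) = -2*(2*z**2 + z) = -2*(z + 2*z**2) = -4*z**2 - 2*z)
W(Q, x) = 6*Q (W(Q, x) = Q*6 = 6*Q)
(-37 + W(2, c(Z(t, 2), -2)))**2 = (-37 + 6*2)**2 = (-37 + 12)**2 = (-25)**2 = 625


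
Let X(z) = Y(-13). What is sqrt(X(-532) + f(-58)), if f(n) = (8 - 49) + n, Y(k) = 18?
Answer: 9*I ≈ 9.0*I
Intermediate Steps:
f(n) = -41 + n
X(z) = 18
sqrt(X(-532) + f(-58)) = sqrt(18 + (-41 - 58)) = sqrt(18 - 99) = sqrt(-81) = 9*I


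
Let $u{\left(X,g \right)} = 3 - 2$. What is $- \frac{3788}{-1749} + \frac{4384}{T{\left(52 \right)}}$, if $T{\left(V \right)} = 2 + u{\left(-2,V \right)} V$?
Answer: $\frac{1312028}{15741} \approx 83.351$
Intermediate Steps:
$u{\left(X,g \right)} = 1$
$T{\left(V \right)} = 2 + V$ ($T{\left(V \right)} = 2 + 1 V = 2 + V$)
$- \frac{3788}{-1749} + \frac{4384}{T{\left(52 \right)}} = - \frac{3788}{-1749} + \frac{4384}{2 + 52} = \left(-3788\right) \left(- \frac{1}{1749}\right) + \frac{4384}{54} = \frac{3788}{1749} + 4384 \cdot \frac{1}{54} = \frac{3788}{1749} + \frac{2192}{27} = \frac{1312028}{15741}$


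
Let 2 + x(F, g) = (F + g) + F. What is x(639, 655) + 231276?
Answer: 233207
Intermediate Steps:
x(F, g) = -2 + g + 2*F (x(F, g) = -2 + ((F + g) + F) = -2 + (g + 2*F) = -2 + g + 2*F)
x(639, 655) + 231276 = (-2 + 655 + 2*639) + 231276 = (-2 + 655 + 1278) + 231276 = 1931 + 231276 = 233207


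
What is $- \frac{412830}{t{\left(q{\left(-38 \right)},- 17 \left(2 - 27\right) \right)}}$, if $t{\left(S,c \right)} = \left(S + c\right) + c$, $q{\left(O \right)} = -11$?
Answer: $- \frac{412830}{839} \approx -492.05$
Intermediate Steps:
$t{\left(S,c \right)} = S + 2 c$
$- \frac{412830}{t{\left(q{\left(-38 \right)},- 17 \left(2 - 27\right) \right)}} = - \frac{412830}{-11 + 2 \left(- 17 \left(2 - 27\right)\right)} = - \frac{412830}{-11 + 2 \left(\left(-17\right) \left(-25\right)\right)} = - \frac{412830}{-11 + 2 \cdot 425} = - \frac{412830}{-11 + 850} = - \frac{412830}{839}$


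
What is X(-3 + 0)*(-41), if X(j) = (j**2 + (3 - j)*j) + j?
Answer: 492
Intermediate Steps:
X(j) = j + j**2 + j*(3 - j) (X(j) = (j**2 + j*(3 - j)) + j = j + j**2 + j*(3 - j))
X(-3 + 0)*(-41) = (4*(-3 + 0))*(-41) = (4*(-3))*(-41) = -12*(-41) = 492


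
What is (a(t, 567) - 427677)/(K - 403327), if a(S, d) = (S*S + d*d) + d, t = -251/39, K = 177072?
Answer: 32117308/68826771 ≈ 0.46664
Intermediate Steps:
t = -251/39 (t = -251*1/39 = -251/39 ≈ -6.4359)
a(S, d) = d + S² + d² (a(S, d) = (S² + d²) + d = d + S² + d²)
(a(t, 567) - 427677)/(K - 403327) = ((567 + (-251/39)² + 567²) - 427677)/(177072 - 403327) = ((567 + 63001/1521 + 321489) - 427677)/(-226255) = (489910177/1521 - 427677)*(-1/226255) = -160586540/1521*(-1/226255) = 32117308/68826771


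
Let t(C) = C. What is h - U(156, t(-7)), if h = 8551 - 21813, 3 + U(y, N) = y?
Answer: -13415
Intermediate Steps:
U(y, N) = -3 + y
h = -13262
h - U(156, t(-7)) = -13262 - (-3 + 156) = -13262 - 1*153 = -13262 - 153 = -13415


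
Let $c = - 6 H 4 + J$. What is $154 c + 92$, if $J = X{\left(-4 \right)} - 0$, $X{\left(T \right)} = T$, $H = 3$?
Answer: $-11612$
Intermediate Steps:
$J = -4$ ($J = -4 - 0 = -4 + 0 = -4$)
$c = -76$ ($c = - 6 \cdot 3 \cdot 4 - 4 = \left(-6\right) 12 - 4 = -72 - 4 = -76$)
$154 c + 92 = 154 \left(-76\right) + 92 = -11704 + 92 = -11612$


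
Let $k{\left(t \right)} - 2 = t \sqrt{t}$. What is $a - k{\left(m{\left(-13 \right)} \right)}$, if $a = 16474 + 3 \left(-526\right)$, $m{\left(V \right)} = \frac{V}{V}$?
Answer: $14893$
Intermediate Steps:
$m{\left(V \right)} = 1$
$k{\left(t \right)} = 2 + t^{\frac{3}{2}}$ ($k{\left(t \right)} = 2 + t \sqrt{t} = 2 + t^{\frac{3}{2}}$)
$a = 14896$ ($a = 16474 - 1578 = 14896$)
$a - k{\left(m{\left(-13 \right)} \right)} = 14896 - \left(2 + 1^{\frac{3}{2}}\right) = 14896 - \left(2 + 1\right) = 14896 - 3 = 14893$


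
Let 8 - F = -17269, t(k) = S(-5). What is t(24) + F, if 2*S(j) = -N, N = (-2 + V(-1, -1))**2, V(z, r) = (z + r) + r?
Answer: 34529/2 ≈ 17265.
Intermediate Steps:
V(z, r) = z + 2*r (V(z, r) = (r + z) + r = z + 2*r)
N = 25 (N = (-2 + (-1 + 2*(-1)))**2 = (-2 + (-1 - 2))**2 = (-2 - 3)**2 = (-5)**2 = 25)
S(j) = -25/2 (S(j) = (-1*25)/2 = (1/2)*(-25) = -25/2)
t(k) = -25/2
F = 17277 (F = 8 - 1*(-17269) = 8 + 17269 = 17277)
t(24) + F = -25/2 + 17277 = 34529/2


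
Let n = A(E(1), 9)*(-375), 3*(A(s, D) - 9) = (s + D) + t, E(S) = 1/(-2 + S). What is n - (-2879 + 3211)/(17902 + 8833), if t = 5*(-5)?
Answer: -33419082/26735 ≈ -1250.0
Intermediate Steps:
t = -25
A(s, D) = 2/3 + D/3 + s/3 (A(s, D) = 9 + ((s + D) - 25)/3 = 9 + ((D + s) - 25)/3 = 9 + (-25 + D + s)/3 = 9 + (-25/3 + D/3 + s/3) = 2/3 + D/3 + s/3)
n = -1250 (n = (2/3 + (1/3)*9 + 1/(3*(-2 + 1)))*(-375) = (2/3 + 3 + (1/3)/(-1))*(-375) = (2/3 + 3 + (1/3)*(-1))*(-375) = (2/3 + 3 - 1/3)*(-375) = (10/3)*(-375) = -1250)
n - (-2879 + 3211)/(17902 + 8833) = -1250 - (-2879 + 3211)/(17902 + 8833) = -1250 - 332/26735 = -33419082/26735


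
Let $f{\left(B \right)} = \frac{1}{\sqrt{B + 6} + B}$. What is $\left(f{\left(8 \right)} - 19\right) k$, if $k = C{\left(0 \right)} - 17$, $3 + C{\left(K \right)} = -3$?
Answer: $\frac{10833}{25} + \frac{23 \sqrt{14}}{50} \approx 435.04$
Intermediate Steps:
$C{\left(K \right)} = -6$ ($C{\left(K \right)} = -3 - 3 = -6$)
$f{\left(B \right)} = \frac{1}{B + \sqrt{6 + B}}$ ($f{\left(B \right)} = \frac{1}{\sqrt{6 + B} + B} = \frac{1}{B + \sqrt{6 + B}}$)
$k = -23$ ($k = -6 - 17 = -23$)
$\left(f{\left(8 \right)} - 19\right) k = \left(\frac{1}{8 + \sqrt{6 + 8}} - 19\right) \left(-23\right) = \left(\frac{1}{8 + \sqrt{14}} - 19\right) \left(-23\right) = \left(-19 + \frac{1}{8 + \sqrt{14}}\right) \left(-23\right) = 437 - \frac{23}{8 + \sqrt{14}}$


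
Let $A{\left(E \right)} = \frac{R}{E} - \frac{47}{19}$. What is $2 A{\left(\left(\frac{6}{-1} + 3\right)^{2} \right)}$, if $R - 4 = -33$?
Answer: $- \frac{1948}{171} \approx -11.392$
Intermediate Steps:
$R = -29$ ($R = 4 - 33 = -29$)
$A{\left(E \right)} = - \frac{47}{19} - \frac{29}{E}$ ($A{\left(E \right)} = - \frac{29}{E} - \frac{47}{19} = - \frac{47}{19} - \frac{29}{E}$)
$2 A{\left(\left(\frac{6}{-1} + 3\right)^{2} \right)} = 2 \left(- \frac{47}{19} - \frac{29}{\left(\frac{6}{-1} + 3\right)^{2}}\right) = 2 \left(- \frac{47}{19} - \frac{29}{\left(6 \left(-1\right) + 3\right)^{2}}\right) = 2 \left(- \frac{47}{19} - \frac{29}{\left(-6 + 3\right)^{2}}\right) = 2 \left(- \frac{47}{19} - \frac{29}{\left(-3\right)^{2}}\right) = 2 \left(- \frac{47}{19} - \frac{29}{9}\right) = 2 \left(- \frac{974}{171}\right) = - \frac{1948}{171}$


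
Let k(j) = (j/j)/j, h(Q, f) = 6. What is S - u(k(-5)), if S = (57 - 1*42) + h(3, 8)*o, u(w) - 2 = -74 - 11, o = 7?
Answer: 140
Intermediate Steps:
k(j) = 1/j
u(w) = -83 (u(w) = 2 + (-74 - 11) = 2 - 85 = -83)
S = 57 (S = (57 - 1*42) + 6*7 = (57 - 42) + 42 = 15 + 42 = 57)
S - u(k(-5)) = 57 - 1*(-83) = 57 + 83 = 140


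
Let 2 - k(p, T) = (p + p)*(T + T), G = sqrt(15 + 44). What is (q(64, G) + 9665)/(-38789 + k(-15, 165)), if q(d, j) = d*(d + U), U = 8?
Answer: -14273/28887 ≈ -0.49410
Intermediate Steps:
G = sqrt(59) ≈ 7.6811
k(p, T) = 2 - 4*T*p (k(p, T) = 2 - (p + p)*(T + T) = 2 - 2*p*2*T = 2 - 4*T*p)
q(d, j) = d*(8 + d) (q(d, j) = d*(d + 8) = d*(8 + d))
(q(64, G) + 9665)/(-38789 + k(-15, 165)) = (64*(8 + 64) + 9665)/(-38789 + (2 - 4*165*(-15))) = (64*72 + 9665)/(-38789 + (2 + 9900)) = (4608 + 9665)/(-38789 + 9902) = 14273/(-28887) = 14273*(-1/28887) = -14273/28887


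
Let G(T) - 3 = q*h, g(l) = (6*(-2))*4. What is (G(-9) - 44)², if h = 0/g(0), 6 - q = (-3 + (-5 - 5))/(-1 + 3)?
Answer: 1681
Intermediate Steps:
g(l) = -48 (g(l) = -12*4 = -48)
q = 25/2 (q = 6 - (-3 + (-5 - 5))/(-1 + 3) = 6 - (-3 - 10)/2 = 6 - (-13)/2 = 6 - 1*(-13/2) = 6 + 13/2 = 25/2 ≈ 12.500)
h = 0 (h = 0/(-48) = 0*(-1/48) = 0)
G(T) = 3 (G(T) = 3 + (25/2)*0 = 3 + 0 = 3)
(G(-9) - 44)² = (3 - 44)² = (-41)² = 1681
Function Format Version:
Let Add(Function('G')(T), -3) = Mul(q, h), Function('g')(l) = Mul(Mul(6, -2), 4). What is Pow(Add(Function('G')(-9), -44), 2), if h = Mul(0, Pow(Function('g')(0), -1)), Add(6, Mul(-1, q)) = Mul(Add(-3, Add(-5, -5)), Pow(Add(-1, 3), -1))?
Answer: 1681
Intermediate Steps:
Function('g')(l) = -48 (Function('g')(l) = Mul(-12, 4) = -48)
q = Rational(25, 2) (q = Add(6, Mul(-1, Mul(Add(-3, Add(-5, -5)), Pow(Add(-1, 3), -1)))) = Add(6, Mul(-1, Mul(Add(-3, -10), Pow(2, -1)))) = Add(6, Mul(-1, Mul(-13, Rational(1, 2)))) = Add(6, Mul(-1, Rational(-13, 2))) = Add(6, Rational(13, 2)) = Rational(25, 2) ≈ 12.500)
h = 0 (h = Mul(0, Pow(-48, -1)) = Mul(0, Rational(-1, 48)) = 0)
Function('G')(T) = 3 (Function('G')(T) = Add(3, Mul(Rational(25, 2), 0)) = Add(3, 0) = 3)
Pow(Add(Function('G')(-9), -44), 2) = Pow(Add(3, -44), 2) = Pow(-41, 2) = 1681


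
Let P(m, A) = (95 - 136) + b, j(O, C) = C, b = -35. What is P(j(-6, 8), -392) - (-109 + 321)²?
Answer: -45020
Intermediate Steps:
P(m, A) = -76 (P(m, A) = (95 - 136) - 35 = -41 - 35 = -76)
P(j(-6, 8), -392) - (-109 + 321)² = -76 - (-109 + 321)² = -76 - 1*212² = -76 - 1*44944 = -76 - 44944 = -45020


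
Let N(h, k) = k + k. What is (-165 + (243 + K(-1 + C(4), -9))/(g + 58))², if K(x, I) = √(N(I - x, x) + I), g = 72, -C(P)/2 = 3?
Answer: (21207 - I*√23)²/16900 ≈ 26612.0 - 12.036*I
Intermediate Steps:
C(P) = -6 (C(P) = -2*3 = -6)
N(h, k) = 2*k
K(x, I) = √(I + 2*x) (K(x, I) = √(2*x + I) = √(I + 2*x))
(-165 + (243 + K(-1 + C(4), -9))/(g + 58))² = (-165 + (243 + √(-9 + 2*(-1 - 6)))/(72 + 58))² = (-165 + (243 + √(-9 + 2*(-7)))/130)² = (-165 + (243 + √(-9 - 14))*(1/130))² = (-165 + (243 + √(-23))*(1/130))² = (-165 + (243 + I*√23)*(1/130))² = (-165 + (243/130 + I*√23/130))² = (-21207/130 + I*√23/130)²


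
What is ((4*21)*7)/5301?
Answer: 196/1767 ≈ 0.11092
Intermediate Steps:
((4*21)*7)/5301 = (84*7)*(1/5301) = 588*(1/5301) = 196/1767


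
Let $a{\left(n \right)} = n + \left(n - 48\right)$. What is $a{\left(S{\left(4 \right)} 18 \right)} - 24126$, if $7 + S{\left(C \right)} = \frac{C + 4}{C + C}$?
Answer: $-24390$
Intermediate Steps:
$S{\left(C \right)} = -7 + \frac{4 + C}{2 C}$ ($S{\left(C \right)} = -7 + \frac{C + 4}{C + C} = -7 + \frac{4 + C}{2 C}$)
$a{\left(n \right)} = -48 + 2 n$ ($a{\left(n \right)} = n + \left(n - 48\right) = n + \left(-48 + n\right) = -48 + 2 n$)
$a{\left(S{\left(4 \right)} 18 \right)} - 24126 = \left(-48 + 2 \left(- \frac{13}{2} + \frac{2}{4}\right) 18\right) - 24126 = \left(-48 + 2 \left(- \frac{13}{2} + 2 \cdot \frac{1}{4}\right) 18\right) - 24126 = \left(-48 + 2 \left(- \frac{13}{2} + \frac{1}{2}\right) 18\right) - 24126 = \left(-48 + 2 \left(\left(-6\right) 18\right)\right) - 24126 = \left(-48 + 2 \left(-108\right)\right) - 24126 = \left(-48 - 216\right) - 24126 = -264 - 24126 = -24390$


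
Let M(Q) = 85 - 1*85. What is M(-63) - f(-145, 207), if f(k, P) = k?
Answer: 145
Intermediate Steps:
M(Q) = 0 (M(Q) = 85 - 85 = 0)
M(-63) - f(-145, 207) = 0 - 1*(-145) = 0 + 145 = 145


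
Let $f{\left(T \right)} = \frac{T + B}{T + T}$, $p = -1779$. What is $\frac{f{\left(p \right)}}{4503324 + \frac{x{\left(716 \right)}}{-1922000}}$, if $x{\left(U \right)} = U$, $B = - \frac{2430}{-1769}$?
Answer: $\frac{251831731750}{2269912479132319957} \approx 1.1094 \cdot 10^{-7}$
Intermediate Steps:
$B = \frac{2430}{1769}$ ($B = \left(-2430\right) \left(- \frac{1}{1769}\right) = \frac{2430}{1769} \approx 1.3737$)
$f{\left(T \right)} = \frac{\frac{2430}{1769} + T}{2 T}$ ($f{\left(T \right)} = \frac{T + \frac{2430}{1769}}{T + T} = \frac{\frac{2430}{1769} + T}{2 T}$)
$\frac{f{\left(p \right)}}{4503324 + \frac{x{\left(716 \right)}}{-1922000}} = \frac{\frac{1}{3538} \frac{1}{-1779} \left(2430 + 1769 \left(-1779\right)\right)}{4503324 + \frac{716}{-1922000}} = \frac{\frac{1}{3538} \left(- \frac{1}{1779}\right) \left(2430 - 3147051\right)}{4503324 + 716 \left(- \frac{1}{1922000}\right)} = \frac{\frac{1}{3538} \left(- \frac{1}{1779}\right) \left(-3144621\right)}{4503324 - \frac{179}{480500}} = \frac{1048207}{2098034 \cdot \frac{2163847181821}{480500}} = \frac{1048207}{2098034} \cdot \frac{480500}{2163847181821} = \frac{251831731750}{2269912479132319957}$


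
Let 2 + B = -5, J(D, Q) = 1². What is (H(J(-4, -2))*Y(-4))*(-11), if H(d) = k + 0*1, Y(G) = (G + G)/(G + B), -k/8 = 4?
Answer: 256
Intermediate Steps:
J(D, Q) = 1
B = -7 (B = -2 - 5 = -7)
k = -32 (k = -8*4 = -32)
Y(G) = 2*G/(-7 + G) (Y(G) = (G + G)/(G - 7) = (2*G)/(-7 + G) = 2*G/(-7 + G))
H(d) = -32 (H(d) = -32 + 0*1 = -32 + 0 = -32)
(H(J(-4, -2))*Y(-4))*(-11) = -64*(-4)/(-7 - 4)*(-11) = -64*(-4)/(-11)*(-11) = -64*(-4)*(-1)/11*(-11) = -32*8/11*(-11) = -256/11*(-11) = 256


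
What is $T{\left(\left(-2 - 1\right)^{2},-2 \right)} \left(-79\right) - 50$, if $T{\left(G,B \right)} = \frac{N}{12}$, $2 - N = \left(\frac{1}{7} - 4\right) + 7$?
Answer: $- \frac{892}{21} \approx -42.476$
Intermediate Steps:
$N = - \frac{8}{7}$ ($N = 2 - \left(\left(\frac{1}{7} - 4\right) + 7\right) = 2 - \left(- \frac{27}{7} + 7\right) = 2 - \frac{22}{7} = - \frac{8}{7} \approx -1.1429$)
$T{\left(G,B \right)} = - \frac{2}{21}$ ($T{\left(G,B \right)} = - \frac{8}{7 \cdot 12} = \left(- \frac{8}{7}\right) \frac{1}{12} = - \frac{2}{21}$)
$T{\left(\left(-2 - 1\right)^{2},-2 \right)} \left(-79\right) - 50 = \left(- \frac{2}{21}\right) \left(-79\right) - 50 = \frac{158}{21} - 50 = - \frac{892}{21}$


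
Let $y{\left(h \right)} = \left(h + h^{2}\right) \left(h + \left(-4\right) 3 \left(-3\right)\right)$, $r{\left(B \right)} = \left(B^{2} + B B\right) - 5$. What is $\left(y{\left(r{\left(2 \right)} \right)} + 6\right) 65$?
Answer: $30810$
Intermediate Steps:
$r{\left(B \right)} = -5 + 2 B^{2}$ ($r{\left(B \right)} = \left(B^{2} + B^{2}\right) - 5 = 2 B^{2} - 5 = -5 + 2 B^{2}$)
$y{\left(h \right)} = \left(36 + h\right) \left(h + h^{2}\right)$ ($y{\left(h \right)} = \left(h + h^{2}\right) \left(h - -36\right) = \left(h + h^{2}\right) \left(h + 36\right) = \left(h + h^{2}\right) \left(36 + h\right) = \left(36 + h\right) \left(h + h^{2}\right)$)
$\left(y{\left(r{\left(2 \right)} \right)} + 6\right) 65 = \left(\left(-5 + 2 \cdot 2^{2}\right) \left(36 + \left(-5 + 2 \cdot 2^{2}\right)^{2} + 37 \left(-5 + 2 \cdot 2^{2}\right)\right) + 6\right) 65 = \left(\left(-5 + 2 \cdot 4\right) \left(36 + \left(-5 + 2 \cdot 4\right)^{2} + 37 \left(-5 + 2 \cdot 4\right)\right) + 6\right) 65 = \left(\left(-5 + 8\right) \left(36 + \left(-5 + 8\right)^{2} + 37 \left(-5 + 8\right)\right) + 6\right) 65 = \left(3 \left(36 + 3^{2} + 37 \cdot 3\right) + 6\right) 65 = \left(3 \left(36 + 9 + 111\right) + 6\right) 65 = \left(3 \cdot 156 + 6\right) 65 = \left(468 + 6\right) 65 = 474 \cdot 65 = 30810$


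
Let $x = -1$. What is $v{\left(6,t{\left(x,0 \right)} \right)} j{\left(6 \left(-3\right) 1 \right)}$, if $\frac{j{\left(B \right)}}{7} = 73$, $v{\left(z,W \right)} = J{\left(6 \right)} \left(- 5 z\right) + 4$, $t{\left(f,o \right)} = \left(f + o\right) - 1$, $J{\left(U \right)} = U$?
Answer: $-89936$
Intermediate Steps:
$t{\left(f,o \right)} = -1 + f + o$
$v{\left(z,W \right)} = 4 - 30 z$ ($v{\left(z,W \right)} = 6 \left(- 5 z\right) + 4 = - 30 z + 4 = 4 - 30 z$)
$j{\left(B \right)} = 511$ ($j{\left(B \right)} = 7 \cdot 73 = 511$)
$v{\left(6,t{\left(x,0 \right)} \right)} j{\left(6 \left(-3\right) 1 \right)} = \left(4 - 180\right) 511 = \left(-176\right) 511 = -89936$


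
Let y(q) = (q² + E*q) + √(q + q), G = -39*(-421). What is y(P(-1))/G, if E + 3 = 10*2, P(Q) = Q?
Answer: -16/16419 + I*√2/16419 ≈ -0.00097448 + 8.6133e-5*I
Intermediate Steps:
E = 17 (E = -3 + 10*2 = -3 + 20 = 17)
G = 16419
y(q) = q² + 17*q + √2*√q (y(q) = (q² + 17*q) + √(q + q) = (q² + 17*q) + √(2*q) = (q² + 17*q) + √2*√q = q² + 17*q + √2*√q)
y(P(-1))/G = ((-1)² + 17*(-1) + √2*√(-1))/16419 = (1 - 17 + √2*I)*(1/16419) = (1 - 17 + I*√2)*(1/16419) = (-16 + I*√2)*(1/16419) = -16/16419 + I*√2/16419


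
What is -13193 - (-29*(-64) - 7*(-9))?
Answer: -15112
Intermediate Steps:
-13193 - (-29*(-64) - 7*(-9)) = -13193 - (1856 + 63) = -13193 - 1*1919 = -13193 - 1919 = -15112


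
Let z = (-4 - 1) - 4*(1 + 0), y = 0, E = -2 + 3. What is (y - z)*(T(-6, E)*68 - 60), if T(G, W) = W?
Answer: 72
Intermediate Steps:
E = 1
z = -9 (z = -5 - 4*1 = -5 - 4 = -9)
(y - z)*(T(-6, E)*68 - 60) = (0 - 1*(-9))*(1*68 - 60) = (0 + 9)*(68 - 60) = 9*8 = 72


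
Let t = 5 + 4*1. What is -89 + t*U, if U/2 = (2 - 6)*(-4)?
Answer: 199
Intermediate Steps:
U = 32 (U = 2*((2 - 6)*(-4)) = 2*(-4*(-4)) = 2*16 = 32)
t = 9 (t = 5 + 4 = 9)
-89 + t*U = -89 + 9*32 = -89 + 288 = 199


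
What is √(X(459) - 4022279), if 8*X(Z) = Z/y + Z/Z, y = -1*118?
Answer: 3*I*√24891652367/236 ≈ 2005.6*I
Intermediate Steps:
y = -118
X(Z) = ⅛ - Z/944 (X(Z) = (Z/(-118) + Z/Z)/8 = (Z*(-1/118) + 1)/8 = (-Z/118 + 1)/8 = (1 - Z/118)/8 = ⅛ - Z/944)
√(X(459) - 4022279) = √((⅛ - 1/944*459) - 4022279) = √((⅛ - 459/944) - 4022279) = √(-341/944 - 4022279) = √(-3797031717/944) = 3*I*√24891652367/236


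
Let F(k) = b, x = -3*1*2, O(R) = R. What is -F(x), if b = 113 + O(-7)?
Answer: -106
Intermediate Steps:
x = -6 (x = -3*2 = -6)
b = 106 (b = 113 - 7 = 106)
F(k) = 106
-F(x) = -1*106 = -106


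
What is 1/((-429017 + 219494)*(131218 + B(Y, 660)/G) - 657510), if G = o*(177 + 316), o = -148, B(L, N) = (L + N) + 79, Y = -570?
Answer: -72964/2006060982367749 ≈ -3.6372e-11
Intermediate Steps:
B(L, N) = 79 + L + N
G = -72964 (G = -148*(177 + 316) = -148*493 = -72964)
1/((-429017 + 219494)*(131218 + B(Y, 660)/G) - 657510) = 1/((-429017 + 219494)*(131218 + (79 - 570 + 660)/(-72964)) - 657510) = 1/(-209523*(131218 + 169*(-1/72964)) - 657510) = 1/(-209523*(131218 - 169/72964) - 657510) = 1/(-209523*9574189983/72964 - 657510) = 1/(-2006013007808109/72964 - 657510) = 1/(-2006060982367749/72964) = -72964/2006060982367749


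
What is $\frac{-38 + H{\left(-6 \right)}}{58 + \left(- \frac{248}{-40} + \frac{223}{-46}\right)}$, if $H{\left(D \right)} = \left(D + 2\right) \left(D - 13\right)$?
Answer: $\frac{8740}{13651} \approx 0.64025$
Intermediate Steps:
$H{\left(D \right)} = \left(-13 + D\right) \left(2 + D\right)$ ($H{\left(D \right)} = \left(2 + D\right) \left(-13 + D\right) = \left(-13 + D\right) \left(2 + D\right)$)
$\frac{-38 + H{\left(-6 \right)}}{58 + \left(- \frac{248}{-40} + \frac{223}{-46}\right)} = \frac{-38 - \left(-40 - 36\right)}{58 + \left(- \frac{248}{-40} + \frac{223}{-46}\right)} = \frac{-38 + \left(-26 + 36 + 66\right)}{58 + \left(\left(-248\right) \left(- \frac{1}{40}\right) + 223 \left(- \frac{1}{46}\right)\right)} = \frac{-38 + 76}{58 + \left(\frac{31}{5} - \frac{223}{46}\right)} = \frac{38}{58 + \frac{311}{230}} = \frac{38}{\frac{13651}{230}} = 38 \cdot \frac{230}{13651} = \frac{8740}{13651}$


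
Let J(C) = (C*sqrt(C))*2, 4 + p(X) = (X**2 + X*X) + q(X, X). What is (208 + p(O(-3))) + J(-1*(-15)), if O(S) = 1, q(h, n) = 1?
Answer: 207 + 30*sqrt(15) ≈ 323.19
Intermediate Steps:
p(X) = -3 + 2*X**2 (p(X) = -4 + ((X**2 + X*X) + 1) = -4 + ((X**2 + X**2) + 1) = -4 + (2*X**2 + 1) = -4 + (1 + 2*X**2) = -3 + 2*X**2)
J(C) = 2*C**(3/2) (J(C) = C**(3/2)*2 = 2*C**(3/2))
(208 + p(O(-3))) + J(-1*(-15)) = (208 + (-3 + 2*1**2)) + 2*(-1*(-15))**(3/2) = (208 + (-3 + 2*1)) + 2*15**(3/2) = (208 + (-3 + 2)) + 2*(15*sqrt(15)) = (208 - 1) + 30*sqrt(15) = 207 + 30*sqrt(15)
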